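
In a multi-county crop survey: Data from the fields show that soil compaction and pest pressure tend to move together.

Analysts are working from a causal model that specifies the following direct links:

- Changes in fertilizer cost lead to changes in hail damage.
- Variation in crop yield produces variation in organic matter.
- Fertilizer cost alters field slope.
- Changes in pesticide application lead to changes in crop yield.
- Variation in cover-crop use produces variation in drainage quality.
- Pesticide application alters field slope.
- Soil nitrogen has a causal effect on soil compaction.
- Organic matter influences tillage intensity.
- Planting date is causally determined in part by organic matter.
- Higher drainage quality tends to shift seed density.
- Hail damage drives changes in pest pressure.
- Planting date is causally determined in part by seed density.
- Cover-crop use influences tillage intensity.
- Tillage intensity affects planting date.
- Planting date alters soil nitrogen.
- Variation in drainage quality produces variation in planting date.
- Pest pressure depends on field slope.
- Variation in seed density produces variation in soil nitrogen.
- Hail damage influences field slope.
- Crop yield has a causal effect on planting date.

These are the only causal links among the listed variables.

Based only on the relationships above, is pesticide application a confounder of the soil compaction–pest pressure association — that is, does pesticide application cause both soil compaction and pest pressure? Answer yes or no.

yes

Pesticide application has a causal path to soil compaction (pesticide application → crop yield → planting date → soil nitrogen → soil compaction) and to pest pressure (pesticide application → field slope → pest pressure), so it is a common cause of both — a confounder.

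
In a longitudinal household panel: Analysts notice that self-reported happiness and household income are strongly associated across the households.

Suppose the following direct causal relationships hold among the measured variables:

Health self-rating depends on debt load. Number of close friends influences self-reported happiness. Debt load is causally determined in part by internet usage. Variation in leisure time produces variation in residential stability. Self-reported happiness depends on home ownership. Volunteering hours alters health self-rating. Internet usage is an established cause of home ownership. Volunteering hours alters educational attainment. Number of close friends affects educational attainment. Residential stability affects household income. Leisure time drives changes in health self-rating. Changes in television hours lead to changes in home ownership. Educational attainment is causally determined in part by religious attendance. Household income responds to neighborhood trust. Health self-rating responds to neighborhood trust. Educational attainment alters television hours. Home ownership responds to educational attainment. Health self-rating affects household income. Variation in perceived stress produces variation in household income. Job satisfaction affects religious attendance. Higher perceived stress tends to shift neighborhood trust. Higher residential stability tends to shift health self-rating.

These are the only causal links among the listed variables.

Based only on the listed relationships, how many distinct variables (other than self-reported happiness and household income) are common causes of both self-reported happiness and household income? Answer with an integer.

The common causes are: internet usage (to self-reported happiness via internet usage → home ownership → self-reported happiness; to household income via internet usage → debt load → health self-rating → household income); volunteering hours (to self-reported happiness via volunteering hours → educational attainment → home ownership → self-reported happiness; to household income via volunteering hours → health self-rating → household income).
Every other variable lacks a causal path to at least one of self-reported happiness and household income.

2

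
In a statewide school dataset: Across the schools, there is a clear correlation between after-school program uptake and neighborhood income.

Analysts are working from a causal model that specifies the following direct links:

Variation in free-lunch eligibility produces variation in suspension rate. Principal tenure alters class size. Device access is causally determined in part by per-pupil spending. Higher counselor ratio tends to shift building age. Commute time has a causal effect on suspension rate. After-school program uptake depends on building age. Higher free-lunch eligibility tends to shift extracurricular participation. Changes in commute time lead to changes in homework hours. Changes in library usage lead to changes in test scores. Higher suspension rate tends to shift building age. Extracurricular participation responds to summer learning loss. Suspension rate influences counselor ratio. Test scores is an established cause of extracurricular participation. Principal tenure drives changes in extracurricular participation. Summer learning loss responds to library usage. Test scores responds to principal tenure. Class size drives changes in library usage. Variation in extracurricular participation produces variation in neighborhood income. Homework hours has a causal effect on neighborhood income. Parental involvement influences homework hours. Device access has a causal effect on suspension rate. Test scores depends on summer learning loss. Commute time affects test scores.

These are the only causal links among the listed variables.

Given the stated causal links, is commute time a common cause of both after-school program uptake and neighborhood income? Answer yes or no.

yes

Commute time has a causal path to after-school program uptake (commute time → suspension rate → building age → after-school program uptake) and to neighborhood income (commute time → homework hours → neighborhood income), so it is a common cause of both — a confounder.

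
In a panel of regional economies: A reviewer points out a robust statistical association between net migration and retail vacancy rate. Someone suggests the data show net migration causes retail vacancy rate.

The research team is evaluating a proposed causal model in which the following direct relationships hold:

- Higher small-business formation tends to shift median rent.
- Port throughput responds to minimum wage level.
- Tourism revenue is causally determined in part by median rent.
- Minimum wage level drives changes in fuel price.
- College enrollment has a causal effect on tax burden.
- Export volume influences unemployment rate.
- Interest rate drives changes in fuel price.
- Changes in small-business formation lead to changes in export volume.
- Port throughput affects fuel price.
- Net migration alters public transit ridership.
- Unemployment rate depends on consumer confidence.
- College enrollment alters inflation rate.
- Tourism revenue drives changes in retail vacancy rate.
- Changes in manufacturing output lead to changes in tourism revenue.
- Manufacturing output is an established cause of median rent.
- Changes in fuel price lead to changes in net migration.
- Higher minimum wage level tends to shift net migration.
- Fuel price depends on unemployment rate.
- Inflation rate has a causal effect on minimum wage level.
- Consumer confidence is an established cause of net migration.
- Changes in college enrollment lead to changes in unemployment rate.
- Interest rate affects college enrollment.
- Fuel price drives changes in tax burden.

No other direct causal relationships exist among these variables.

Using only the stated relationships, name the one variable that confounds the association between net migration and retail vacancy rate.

small-business formation

Small-business formation has a causal path to net migration (small-business formation → export volume → unemployment rate → fuel price → net migration) and a separate causal path to retail vacancy rate (small-business formation → median rent → tourism revenue → retail vacancy rate), so it is a common cause of both.
No stated relationship gives net migration a causal route to retail vacancy rate, so the correlation is explained by the shared upstream cause rather than a direct effect.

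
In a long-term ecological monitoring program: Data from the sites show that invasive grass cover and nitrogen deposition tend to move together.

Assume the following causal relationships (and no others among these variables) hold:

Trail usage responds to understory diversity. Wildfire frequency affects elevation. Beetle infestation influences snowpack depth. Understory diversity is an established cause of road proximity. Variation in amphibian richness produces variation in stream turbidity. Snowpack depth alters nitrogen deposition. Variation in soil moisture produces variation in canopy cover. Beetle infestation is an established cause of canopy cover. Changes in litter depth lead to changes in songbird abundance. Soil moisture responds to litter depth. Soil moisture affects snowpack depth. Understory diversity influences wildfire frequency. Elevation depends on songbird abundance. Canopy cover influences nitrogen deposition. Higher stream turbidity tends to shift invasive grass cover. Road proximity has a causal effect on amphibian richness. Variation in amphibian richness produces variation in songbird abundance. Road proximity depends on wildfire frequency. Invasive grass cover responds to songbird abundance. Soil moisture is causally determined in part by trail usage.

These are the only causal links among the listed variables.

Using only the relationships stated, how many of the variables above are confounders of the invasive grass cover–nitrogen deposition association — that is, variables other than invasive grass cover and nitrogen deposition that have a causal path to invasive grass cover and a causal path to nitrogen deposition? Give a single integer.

The common causes are: litter depth (to invasive grass cover via litter depth → songbird abundance → invasive grass cover; to nitrogen deposition via litter depth → soil moisture → snowpack depth → nitrogen deposition); understory diversity (to invasive grass cover via understory diversity → road proximity → amphibian richness → stream turbidity → invasive grass cover; to nitrogen deposition via understory diversity → trail usage → soil moisture → snowpack depth → nitrogen deposition).
Every other variable lacks a causal path to at least one of invasive grass cover and nitrogen deposition.

2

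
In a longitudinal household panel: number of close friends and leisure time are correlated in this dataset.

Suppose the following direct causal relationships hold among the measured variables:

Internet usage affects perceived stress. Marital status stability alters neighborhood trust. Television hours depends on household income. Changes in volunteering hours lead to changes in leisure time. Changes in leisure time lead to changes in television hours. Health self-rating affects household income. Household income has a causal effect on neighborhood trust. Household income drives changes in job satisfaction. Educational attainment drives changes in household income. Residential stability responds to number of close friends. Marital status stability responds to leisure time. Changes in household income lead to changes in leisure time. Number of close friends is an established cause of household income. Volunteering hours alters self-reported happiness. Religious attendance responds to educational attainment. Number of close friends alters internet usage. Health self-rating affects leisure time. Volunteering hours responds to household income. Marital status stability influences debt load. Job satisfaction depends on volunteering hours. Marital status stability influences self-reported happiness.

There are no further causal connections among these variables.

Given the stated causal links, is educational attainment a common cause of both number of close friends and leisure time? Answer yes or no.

Educational attainment has no stated causal path to number of close friends. A confounder must cause both variables, so educational attainment does not qualify.

no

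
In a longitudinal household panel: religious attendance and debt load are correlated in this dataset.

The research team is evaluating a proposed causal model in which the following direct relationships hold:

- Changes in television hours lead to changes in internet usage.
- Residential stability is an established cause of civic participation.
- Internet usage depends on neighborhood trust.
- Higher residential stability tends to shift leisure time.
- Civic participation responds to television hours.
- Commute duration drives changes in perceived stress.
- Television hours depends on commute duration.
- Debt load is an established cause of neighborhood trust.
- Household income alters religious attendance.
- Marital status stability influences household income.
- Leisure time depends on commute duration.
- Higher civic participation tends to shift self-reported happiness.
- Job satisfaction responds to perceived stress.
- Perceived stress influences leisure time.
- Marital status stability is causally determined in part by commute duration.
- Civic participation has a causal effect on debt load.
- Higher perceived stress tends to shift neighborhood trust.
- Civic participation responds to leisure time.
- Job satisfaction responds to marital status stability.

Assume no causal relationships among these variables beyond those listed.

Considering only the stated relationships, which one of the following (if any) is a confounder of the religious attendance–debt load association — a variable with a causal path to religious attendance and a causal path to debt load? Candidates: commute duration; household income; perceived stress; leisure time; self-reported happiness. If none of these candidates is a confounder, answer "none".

commute duration

Commute duration causes religious attendance (commute duration → marital status stability → household income → religious attendance) and also causes debt load (commute duration → leisure time → civic participation → debt load); it is a common cause of both.
Each of the other candidates lacks a causal path to at least one of religious attendance and debt load, so they do not confound the relationship.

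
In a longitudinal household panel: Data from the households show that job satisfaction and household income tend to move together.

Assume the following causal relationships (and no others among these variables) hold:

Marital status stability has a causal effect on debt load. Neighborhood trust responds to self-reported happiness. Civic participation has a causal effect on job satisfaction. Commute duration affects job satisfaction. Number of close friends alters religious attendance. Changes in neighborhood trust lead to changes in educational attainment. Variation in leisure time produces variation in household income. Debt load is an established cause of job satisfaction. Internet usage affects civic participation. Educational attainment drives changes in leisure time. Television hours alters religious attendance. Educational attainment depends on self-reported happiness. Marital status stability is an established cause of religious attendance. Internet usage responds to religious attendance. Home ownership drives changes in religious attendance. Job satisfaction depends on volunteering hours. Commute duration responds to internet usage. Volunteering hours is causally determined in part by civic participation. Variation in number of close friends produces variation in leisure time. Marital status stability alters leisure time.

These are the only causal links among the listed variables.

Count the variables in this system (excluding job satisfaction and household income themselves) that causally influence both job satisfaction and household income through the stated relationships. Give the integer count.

The common causes are: marital status stability (to job satisfaction via marital status stability → debt load → job satisfaction; to household income via marital status stability → leisure time → household income); number of close friends (to job satisfaction via number of close friends → religious attendance → internet usage → civic participation → job satisfaction; to household income via number of close friends → leisure time → household income).
Every other variable lacks a causal path to at least one of job satisfaction and household income.

2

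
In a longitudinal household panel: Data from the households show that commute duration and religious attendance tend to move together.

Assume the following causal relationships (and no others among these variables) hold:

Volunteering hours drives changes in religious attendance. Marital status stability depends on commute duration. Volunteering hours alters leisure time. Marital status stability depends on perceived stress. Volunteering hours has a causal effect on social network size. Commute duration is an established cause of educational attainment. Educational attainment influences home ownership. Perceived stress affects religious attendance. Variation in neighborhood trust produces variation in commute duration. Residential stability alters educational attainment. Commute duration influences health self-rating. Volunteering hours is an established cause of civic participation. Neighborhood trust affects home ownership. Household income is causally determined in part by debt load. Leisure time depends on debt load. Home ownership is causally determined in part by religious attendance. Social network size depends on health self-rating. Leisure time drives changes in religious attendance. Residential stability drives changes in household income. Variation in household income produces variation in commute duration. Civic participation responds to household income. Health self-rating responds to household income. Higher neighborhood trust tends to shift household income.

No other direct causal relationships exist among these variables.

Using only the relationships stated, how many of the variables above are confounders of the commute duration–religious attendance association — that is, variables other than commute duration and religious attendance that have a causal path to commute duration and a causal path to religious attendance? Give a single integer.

The common causes are: debt load (to commute duration via debt load → household income → commute duration; to religious attendance via debt load → leisure time → religious attendance).
Every other variable lacks a causal path to at least one of commute duration and religious attendance.

1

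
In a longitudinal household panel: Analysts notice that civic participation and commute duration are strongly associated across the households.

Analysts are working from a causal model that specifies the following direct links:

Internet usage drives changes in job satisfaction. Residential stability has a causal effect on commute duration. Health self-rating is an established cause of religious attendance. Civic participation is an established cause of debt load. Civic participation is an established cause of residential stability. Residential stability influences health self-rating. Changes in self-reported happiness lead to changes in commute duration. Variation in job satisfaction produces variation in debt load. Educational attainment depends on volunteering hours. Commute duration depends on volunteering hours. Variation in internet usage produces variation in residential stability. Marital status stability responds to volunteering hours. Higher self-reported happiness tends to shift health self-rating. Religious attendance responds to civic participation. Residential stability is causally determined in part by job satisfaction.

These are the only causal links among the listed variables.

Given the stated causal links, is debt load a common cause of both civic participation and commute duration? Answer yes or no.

no

Debt load has no stated causal path to either civic participation or commute duration. A confounder must cause both variables, so debt load does not qualify.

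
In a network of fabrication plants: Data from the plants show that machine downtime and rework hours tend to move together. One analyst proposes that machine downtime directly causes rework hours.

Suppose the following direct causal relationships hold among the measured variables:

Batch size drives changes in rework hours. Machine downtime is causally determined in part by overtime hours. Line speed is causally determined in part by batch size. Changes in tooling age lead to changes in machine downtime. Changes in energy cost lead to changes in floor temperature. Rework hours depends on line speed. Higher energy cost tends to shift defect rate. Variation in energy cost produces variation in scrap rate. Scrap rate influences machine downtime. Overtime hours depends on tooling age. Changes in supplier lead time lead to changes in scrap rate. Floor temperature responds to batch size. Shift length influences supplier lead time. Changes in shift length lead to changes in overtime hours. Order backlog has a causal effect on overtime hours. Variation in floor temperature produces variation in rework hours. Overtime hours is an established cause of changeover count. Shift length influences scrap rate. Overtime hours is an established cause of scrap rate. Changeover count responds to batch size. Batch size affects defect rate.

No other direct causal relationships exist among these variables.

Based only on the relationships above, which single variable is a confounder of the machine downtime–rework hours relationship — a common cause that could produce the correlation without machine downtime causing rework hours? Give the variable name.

energy cost

Energy cost has a causal path to machine downtime (energy cost → scrap rate → machine downtime) and a separate causal path to rework hours (energy cost → floor temperature → rework hours), so it is a common cause of both.
No stated relationship gives machine downtime a causal route to rework hours, so the correlation is explained by the shared upstream cause rather than a direct effect.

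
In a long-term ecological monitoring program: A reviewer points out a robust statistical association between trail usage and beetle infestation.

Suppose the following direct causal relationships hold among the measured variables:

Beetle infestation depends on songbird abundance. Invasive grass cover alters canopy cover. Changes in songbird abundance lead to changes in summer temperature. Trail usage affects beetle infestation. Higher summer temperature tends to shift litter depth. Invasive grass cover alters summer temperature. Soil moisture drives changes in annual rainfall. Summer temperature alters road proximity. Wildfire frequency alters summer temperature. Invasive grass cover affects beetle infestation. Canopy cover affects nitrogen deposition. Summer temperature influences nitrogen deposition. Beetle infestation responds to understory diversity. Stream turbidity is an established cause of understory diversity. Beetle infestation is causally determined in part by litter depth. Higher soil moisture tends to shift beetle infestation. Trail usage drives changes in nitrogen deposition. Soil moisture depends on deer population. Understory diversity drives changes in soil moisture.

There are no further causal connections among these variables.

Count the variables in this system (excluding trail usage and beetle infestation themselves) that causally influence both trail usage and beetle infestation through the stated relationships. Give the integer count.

0

No listed variable has a causal path to both trail usage and beetle infestation, so there are no common causes.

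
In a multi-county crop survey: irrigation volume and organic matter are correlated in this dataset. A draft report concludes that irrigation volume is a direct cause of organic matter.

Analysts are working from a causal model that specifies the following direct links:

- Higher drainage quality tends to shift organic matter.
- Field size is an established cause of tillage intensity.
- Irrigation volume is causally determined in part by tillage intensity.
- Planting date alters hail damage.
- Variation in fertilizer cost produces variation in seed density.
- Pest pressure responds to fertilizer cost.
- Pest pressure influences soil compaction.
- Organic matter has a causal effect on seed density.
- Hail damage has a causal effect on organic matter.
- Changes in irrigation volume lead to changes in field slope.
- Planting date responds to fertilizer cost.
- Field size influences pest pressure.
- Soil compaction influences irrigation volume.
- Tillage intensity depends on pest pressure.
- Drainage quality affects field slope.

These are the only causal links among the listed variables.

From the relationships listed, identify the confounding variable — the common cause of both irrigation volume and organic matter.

Fertilizer cost has a causal path to irrigation volume (fertilizer cost → pest pressure → soil compaction → irrigation volume) and a separate causal path to organic matter (fertilizer cost → planting date → hail damage → organic matter), so it is a common cause of both.
No stated relationship gives irrigation volume a causal route to organic matter, so the correlation is explained by the shared upstream cause rather than a direct effect.

fertilizer cost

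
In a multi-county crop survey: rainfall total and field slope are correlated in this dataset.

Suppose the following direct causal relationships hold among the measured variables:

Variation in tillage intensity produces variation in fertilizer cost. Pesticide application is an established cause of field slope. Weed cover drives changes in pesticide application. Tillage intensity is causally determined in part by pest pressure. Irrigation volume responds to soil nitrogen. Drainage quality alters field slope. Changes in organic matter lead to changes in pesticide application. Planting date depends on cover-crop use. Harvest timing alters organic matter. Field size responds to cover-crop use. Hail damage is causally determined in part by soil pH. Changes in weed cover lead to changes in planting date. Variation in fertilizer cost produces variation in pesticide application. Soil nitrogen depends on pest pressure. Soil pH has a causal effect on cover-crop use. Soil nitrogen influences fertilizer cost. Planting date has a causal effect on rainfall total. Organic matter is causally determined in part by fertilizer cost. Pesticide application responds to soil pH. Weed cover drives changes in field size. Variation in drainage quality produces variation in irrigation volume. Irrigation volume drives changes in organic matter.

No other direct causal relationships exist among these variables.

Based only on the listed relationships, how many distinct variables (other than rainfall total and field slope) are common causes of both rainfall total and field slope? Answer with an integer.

The common causes are: soil pH (to rainfall total via soil pH → cover-crop use → planting date → rainfall total; to field slope via soil pH → pesticide application → field slope); weed cover (to rainfall total via weed cover → planting date → rainfall total; to field slope via weed cover → pesticide application → field slope).
Every other variable lacks a causal path to at least one of rainfall total and field slope.

2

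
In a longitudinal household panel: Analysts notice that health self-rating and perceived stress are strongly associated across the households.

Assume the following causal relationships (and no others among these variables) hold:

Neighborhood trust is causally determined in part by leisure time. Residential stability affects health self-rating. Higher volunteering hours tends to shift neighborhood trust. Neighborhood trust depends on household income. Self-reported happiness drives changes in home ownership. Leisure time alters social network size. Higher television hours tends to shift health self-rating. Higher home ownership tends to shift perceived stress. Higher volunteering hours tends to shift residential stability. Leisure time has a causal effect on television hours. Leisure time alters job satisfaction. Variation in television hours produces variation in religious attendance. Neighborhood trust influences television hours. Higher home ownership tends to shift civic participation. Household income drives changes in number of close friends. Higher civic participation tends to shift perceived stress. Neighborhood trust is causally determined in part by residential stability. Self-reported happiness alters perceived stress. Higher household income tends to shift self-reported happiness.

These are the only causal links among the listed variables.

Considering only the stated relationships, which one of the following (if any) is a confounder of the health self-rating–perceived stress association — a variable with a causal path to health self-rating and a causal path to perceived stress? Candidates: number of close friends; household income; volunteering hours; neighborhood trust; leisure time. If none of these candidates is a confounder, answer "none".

Household income causes health self-rating (household income → neighborhood trust → television hours → health self-rating) and also causes perceived stress (household income → self-reported happiness → perceived stress); it is a common cause of both.
Each of the other candidates lacks a causal path to at least one of health self-rating and perceived stress, so they do not confound the relationship.

household income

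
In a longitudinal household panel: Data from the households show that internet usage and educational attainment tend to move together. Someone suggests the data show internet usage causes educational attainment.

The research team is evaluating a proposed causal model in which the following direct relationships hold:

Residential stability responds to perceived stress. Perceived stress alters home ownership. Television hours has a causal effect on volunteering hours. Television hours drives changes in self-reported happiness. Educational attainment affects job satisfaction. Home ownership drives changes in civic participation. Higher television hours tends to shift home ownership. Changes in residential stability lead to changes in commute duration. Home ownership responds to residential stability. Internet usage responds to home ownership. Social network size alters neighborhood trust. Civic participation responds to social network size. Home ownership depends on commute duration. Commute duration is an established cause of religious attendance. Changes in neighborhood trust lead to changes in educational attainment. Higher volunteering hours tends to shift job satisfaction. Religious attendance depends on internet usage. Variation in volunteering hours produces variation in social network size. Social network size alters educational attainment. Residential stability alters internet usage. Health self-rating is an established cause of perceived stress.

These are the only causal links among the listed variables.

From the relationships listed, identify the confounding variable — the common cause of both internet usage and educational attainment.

television hours

Television hours has a causal path to internet usage (television hours → home ownership → internet usage) and a separate causal path to educational attainment (television hours → volunteering hours → social network size → educational attainment), so it is a common cause of both.
No stated relationship gives internet usage a causal route to educational attainment, so the correlation is explained by the shared upstream cause rather than a direct effect.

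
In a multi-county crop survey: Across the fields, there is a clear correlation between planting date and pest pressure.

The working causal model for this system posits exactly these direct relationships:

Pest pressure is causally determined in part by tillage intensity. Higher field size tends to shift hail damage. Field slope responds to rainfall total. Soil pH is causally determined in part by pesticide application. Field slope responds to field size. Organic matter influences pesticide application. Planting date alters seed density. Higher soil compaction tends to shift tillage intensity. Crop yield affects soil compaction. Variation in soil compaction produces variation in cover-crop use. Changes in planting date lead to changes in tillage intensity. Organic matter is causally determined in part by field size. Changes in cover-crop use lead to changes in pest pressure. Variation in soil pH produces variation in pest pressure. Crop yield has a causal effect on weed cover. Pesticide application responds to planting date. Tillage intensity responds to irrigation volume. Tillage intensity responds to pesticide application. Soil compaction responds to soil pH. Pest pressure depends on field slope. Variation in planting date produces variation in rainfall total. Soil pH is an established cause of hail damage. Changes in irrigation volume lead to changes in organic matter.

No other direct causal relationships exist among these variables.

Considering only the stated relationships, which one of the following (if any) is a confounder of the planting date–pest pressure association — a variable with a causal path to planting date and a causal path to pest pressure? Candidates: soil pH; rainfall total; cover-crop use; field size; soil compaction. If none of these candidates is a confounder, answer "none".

none

None of the listed candidates has causal paths to both planting date and pest pressure in the stated relationships, so none is a common cause.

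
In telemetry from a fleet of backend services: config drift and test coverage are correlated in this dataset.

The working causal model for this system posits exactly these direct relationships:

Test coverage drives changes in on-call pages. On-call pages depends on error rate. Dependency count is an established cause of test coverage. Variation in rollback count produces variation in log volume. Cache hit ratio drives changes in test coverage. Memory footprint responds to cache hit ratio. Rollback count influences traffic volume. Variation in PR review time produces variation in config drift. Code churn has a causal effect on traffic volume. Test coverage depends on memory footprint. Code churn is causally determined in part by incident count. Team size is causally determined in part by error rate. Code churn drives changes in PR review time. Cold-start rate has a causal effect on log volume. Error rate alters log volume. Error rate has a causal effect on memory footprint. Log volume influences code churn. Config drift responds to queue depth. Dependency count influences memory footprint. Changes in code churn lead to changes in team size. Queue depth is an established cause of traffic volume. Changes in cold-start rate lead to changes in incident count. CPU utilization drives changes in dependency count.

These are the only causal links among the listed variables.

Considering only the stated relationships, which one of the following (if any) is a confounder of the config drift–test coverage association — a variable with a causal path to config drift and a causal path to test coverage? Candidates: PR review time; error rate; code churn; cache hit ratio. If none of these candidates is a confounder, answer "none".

error rate

Error rate causes config drift (error rate → log volume → code churn → PR review time → config drift) and also causes test coverage (error rate → memory footprint → test coverage); it is a common cause of both.
Each of the other candidates lacks a causal path to at least one of config drift and test coverage, so they do not confound the relationship.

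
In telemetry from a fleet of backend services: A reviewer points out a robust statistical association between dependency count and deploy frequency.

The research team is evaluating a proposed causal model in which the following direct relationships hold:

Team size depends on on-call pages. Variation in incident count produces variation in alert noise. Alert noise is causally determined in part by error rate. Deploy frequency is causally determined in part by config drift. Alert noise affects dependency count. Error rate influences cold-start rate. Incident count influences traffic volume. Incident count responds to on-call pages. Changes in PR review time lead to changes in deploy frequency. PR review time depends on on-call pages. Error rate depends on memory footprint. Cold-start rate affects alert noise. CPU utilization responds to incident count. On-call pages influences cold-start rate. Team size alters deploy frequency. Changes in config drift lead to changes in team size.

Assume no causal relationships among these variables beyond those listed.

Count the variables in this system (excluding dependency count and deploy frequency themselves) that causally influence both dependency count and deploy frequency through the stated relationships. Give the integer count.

The common causes are: on-call pages (to dependency count via on-call pages → cold-start rate → alert noise → dependency count; to deploy frequency via on-call pages → team size → deploy frequency).
Every other variable lacks a causal path to at least one of dependency count and deploy frequency.

1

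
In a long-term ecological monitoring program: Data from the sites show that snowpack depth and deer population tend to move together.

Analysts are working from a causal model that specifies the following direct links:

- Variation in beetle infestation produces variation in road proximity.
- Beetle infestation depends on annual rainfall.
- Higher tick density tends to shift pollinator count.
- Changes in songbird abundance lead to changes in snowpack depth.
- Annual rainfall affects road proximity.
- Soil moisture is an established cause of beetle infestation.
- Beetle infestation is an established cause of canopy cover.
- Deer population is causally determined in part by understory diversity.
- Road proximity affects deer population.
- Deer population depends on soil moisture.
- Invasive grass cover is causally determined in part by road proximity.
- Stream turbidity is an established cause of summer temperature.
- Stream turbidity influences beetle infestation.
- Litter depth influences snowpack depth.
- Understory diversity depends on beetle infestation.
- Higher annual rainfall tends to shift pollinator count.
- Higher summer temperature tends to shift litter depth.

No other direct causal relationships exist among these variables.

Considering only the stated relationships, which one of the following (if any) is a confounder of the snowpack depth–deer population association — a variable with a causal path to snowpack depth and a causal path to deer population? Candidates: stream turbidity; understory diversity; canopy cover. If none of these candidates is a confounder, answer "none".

stream turbidity

Stream turbidity causes snowpack depth (stream turbidity → summer temperature → litter depth → snowpack depth) and also causes deer population (stream turbidity → beetle infestation → understory diversity → deer population); it is a common cause of both.
Each of the other candidates lacks a causal path to at least one of snowpack depth and deer population, so they do not confound the relationship.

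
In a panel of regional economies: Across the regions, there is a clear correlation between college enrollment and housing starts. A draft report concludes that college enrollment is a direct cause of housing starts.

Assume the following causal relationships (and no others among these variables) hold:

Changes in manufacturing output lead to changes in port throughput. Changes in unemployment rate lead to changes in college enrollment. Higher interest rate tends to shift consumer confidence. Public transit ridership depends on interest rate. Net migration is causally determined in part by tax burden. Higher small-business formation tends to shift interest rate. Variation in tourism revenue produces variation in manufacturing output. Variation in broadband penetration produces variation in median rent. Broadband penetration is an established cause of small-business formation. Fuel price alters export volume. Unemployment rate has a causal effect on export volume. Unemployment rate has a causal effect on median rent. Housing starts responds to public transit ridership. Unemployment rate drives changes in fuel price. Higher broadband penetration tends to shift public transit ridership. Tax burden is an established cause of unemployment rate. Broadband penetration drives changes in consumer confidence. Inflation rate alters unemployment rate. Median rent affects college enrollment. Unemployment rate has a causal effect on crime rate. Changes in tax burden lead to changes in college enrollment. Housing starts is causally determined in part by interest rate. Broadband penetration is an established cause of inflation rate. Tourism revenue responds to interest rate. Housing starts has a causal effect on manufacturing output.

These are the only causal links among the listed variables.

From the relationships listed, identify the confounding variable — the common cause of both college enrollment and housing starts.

Broadband penetration has a causal path to college enrollment (broadband penetration → median rent → college enrollment) and a separate causal path to housing starts (broadband penetration → public transit ridership → housing starts), so it is a common cause of both.
No stated relationship gives college enrollment a causal route to housing starts, so the correlation is explained by the shared upstream cause rather than a direct effect.

broadband penetration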